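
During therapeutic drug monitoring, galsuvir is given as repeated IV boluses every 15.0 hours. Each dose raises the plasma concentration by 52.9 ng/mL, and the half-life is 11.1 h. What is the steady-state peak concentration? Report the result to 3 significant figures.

k = ln 2 / 11.1 = 0.06245 h⁻¹
Fraction remaining after one interval: e^(−kτ) = e^(−0.06245 × 15.0) = 0.3919
R = 1 / (1 − 0.3919) = 1.645
Css,max = 52.9 × 1.645 ≈ 87.0 ng/mL

87.0 ng/mL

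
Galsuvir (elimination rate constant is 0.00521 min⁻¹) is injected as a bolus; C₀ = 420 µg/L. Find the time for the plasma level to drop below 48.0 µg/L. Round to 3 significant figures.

416 minutes

C(t) = C₀ e^(−kt)  ⇒  t = ln(C₀/C) / k
t = ln(420/48.0) / 0.005210 = 2.169 / 0.005210 ≈ 416 minutes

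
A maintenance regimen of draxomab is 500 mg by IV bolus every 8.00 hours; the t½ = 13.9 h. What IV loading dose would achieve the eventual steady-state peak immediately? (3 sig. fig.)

1520 mg

k = ln 2 / 13.9 = 0.04987 h⁻¹
Accumulation ratio R = 1 / (1 − e^(−kτ)) = 1 / (1 − e^(−0.04987×8.00)) = 1 / (1 − 0.6710) = 3.040
Loading dose = maintenance dose × R = 500 × 3.040 ≈ 1520 mg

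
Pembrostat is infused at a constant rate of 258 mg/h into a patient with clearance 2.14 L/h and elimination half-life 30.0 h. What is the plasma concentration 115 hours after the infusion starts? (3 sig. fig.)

112 mg/L

Css = rate / CL = 258 / 2.14 = 120.6 mg/L
k = ln 2 / 30.0 = 0.02310 h⁻¹
C(t) = Css (1 − e^(−kt)) = 120.6 × (1 − e^(−2.657)) = 120.6 × 0.9298 ≈ 112 mg/L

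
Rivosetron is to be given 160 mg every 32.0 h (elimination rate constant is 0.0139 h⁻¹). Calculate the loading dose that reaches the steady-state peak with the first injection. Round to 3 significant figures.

Accumulation ratio R = 1 / (1 − e^(−kτ)) = 1 / (1 − e^(−0.01390×32.0)) = 1 / (1 − 0.6410) = 2.785
Loading dose = maintenance dose × R = 160 × 2.785 ≈ 446 mg

446 mg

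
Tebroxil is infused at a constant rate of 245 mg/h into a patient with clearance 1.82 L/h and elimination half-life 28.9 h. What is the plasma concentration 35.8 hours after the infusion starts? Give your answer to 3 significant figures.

77.6 mg/L

Css = rate / CL = 245 / 1.82 = 134.6 mg/L
k = ln 2 / 28.9 = 0.02398 h⁻¹
C(t) = Css (1 − e^(−kt)) = 134.6 × (1 − e^(−0.8586)) = 134.6 × 0.5763 ≈ 77.6 mg/L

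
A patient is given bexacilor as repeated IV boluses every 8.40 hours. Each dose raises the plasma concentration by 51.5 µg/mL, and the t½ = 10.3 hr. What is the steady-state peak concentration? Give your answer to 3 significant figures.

k = ln 2 / 10.3 = 0.06730 hr⁻¹
Fraction remaining after one interval: e^(−kτ) = e^(−0.06730 × 8.40) = 0.5682
R = 1 / (1 − 0.5682) = 2.316
Css,max = 51.5 × 2.316 ≈ 119 µg/mL

119 µg/mL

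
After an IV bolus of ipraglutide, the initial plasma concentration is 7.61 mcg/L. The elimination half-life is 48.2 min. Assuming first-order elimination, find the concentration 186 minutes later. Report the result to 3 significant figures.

0.524 mcg/L

k = ln 2 / 48.2 = 0.01438 min⁻¹
186 min is 3.859 half-lives, so C = 7.61 × (1/2)^3.859 = 7.61 × 0.06892 ≈ 0.524 mcg/L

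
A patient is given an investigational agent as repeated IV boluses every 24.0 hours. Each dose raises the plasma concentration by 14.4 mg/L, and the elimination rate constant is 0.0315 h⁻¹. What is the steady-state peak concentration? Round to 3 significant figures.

Fraction remaining after one interval: e^(−kτ) = e^(−0.03150 × 24.0) = 0.4695
R = 1 / (1 − 0.4695) = 1.885
Css,max = 14.4 × 1.885 ≈ 27.1 mg/L

27.1 mg/L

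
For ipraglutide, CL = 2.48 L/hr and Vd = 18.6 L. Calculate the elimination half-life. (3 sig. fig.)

5.20 hours

k = CL / V = 2.48 / 18.6 = 0.1333 hr⁻¹
t½ = ln 2 / k = ln 2 / 0.1333 ≈ 5.20 hours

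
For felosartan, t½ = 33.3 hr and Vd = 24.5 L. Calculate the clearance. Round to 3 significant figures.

0.510 L/hr

k = ln 2 / t½ = ln 2 / 33.3 = 0.02082 hr⁻¹
CL = k · V = 0.02082 × 24.5 ≈ 0.510 L/hr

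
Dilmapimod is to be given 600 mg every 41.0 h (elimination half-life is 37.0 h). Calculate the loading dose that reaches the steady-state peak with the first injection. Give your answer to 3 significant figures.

k = ln 2 / 37.0 = 0.01873 h⁻¹
Accumulation ratio R = 1 / (1 − e^(−kτ)) = 1 / (1 − e^(−0.01873×41.0)) = 1 / (1 − 0.4639) = 1.865
Loading dose = maintenance dose × R = 600 × 1.865 ≈ 1120 mg

1120 mg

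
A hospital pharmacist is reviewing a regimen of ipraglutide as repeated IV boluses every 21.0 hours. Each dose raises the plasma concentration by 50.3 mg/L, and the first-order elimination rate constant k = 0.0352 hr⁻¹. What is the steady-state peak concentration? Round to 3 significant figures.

96.3 mg/L

Fraction remaining after one interval: e^(−kτ) = e^(−0.03520 × 21.0) = 0.4775
R = 1 / (1 − 0.4775) = 1.914
Css,max = 50.3 × 1.914 ≈ 96.3 mg/L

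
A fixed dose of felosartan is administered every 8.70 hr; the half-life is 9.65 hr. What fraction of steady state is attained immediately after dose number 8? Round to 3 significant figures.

0.993

k = ln 2 / 9.65 = 0.07183 hr⁻¹
f_n = 1 − e^(−nkτ) = 1 − e^(−8 × 0.07183 × 8.70) = 1 − e^(−4.999) = 1 − 0.006743 ≈ 0.993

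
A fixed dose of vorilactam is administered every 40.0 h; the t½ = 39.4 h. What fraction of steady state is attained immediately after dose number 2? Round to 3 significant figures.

0.755

k = ln 2 / 39.4 = 0.01759 h⁻¹
f_n = 1 − e^(−nkτ) = 1 − e^(−2 × 0.01759 × 40.0) = 1 − e^(−1.407) = 1 − 0.2448 ≈ 0.755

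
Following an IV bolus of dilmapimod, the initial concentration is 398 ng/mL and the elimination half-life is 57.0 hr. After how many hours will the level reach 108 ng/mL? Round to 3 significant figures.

107 hours

k = ln 2 / 57.0 = 0.01216 hr⁻¹
C(t) = C₀ e^(−kt)  ⇒  t = ln(C₀/C) / k
t = ln(398/108) / 0.01216 = 1.304 / 0.01216 ≈ 107 hours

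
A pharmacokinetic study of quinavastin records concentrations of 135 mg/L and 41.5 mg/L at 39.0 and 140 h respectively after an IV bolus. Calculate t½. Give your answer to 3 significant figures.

59.3 hours

k = ln(C₁/C₂) / (t₂ − t₁) = ln(135/41.5) / (140 − 39.0)
  = 1.180 / 101.0 = 0.01168 h⁻¹
t½ = ln 2 / k = ln 2 / 0.01168 ≈ 59.3 hours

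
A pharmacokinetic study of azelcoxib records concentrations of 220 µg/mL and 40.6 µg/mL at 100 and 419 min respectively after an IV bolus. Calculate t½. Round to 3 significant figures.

131 minutes

k = ln(C₁/C₂) / (t₂ − t₁) = ln(220/40.6) / (419 − 100)
  = 1.690 / 319.0 = 0.005297 min⁻¹
t½ = ln 2 / k = ln 2 / 0.005297 ≈ 131 minutes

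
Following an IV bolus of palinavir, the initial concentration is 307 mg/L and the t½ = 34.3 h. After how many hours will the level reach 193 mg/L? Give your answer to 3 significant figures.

23.0 hours

k = ln 2 / 34.3 = 0.02021 h⁻¹
C(t) = C₀ e^(−kt)  ⇒  t = ln(C₀/C) / k
t = ln(307/193) / 0.02021 = 0.4642 / 0.02021 ≈ 23.0 hours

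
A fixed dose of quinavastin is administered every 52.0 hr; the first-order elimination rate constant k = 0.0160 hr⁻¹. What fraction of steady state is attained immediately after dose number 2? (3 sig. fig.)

0.811

f_n = 1 − e^(−nkτ) = 1 − e^(−2 × 0.01600 × 52.0) = 1 − e^(−1.664) = 1 − 0.1894 ≈ 0.811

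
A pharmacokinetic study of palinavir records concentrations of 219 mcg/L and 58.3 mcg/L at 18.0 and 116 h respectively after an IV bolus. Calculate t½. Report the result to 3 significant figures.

k = ln(C₁/C₂) / (t₂ − t₁) = ln(219/58.3) / (116 − 18.0)
  = 1.323 / 98.00 = 0.01350 h⁻¹
t½ = ln 2 / k = ln 2 / 0.01350 ≈ 51.3 hours

51.3 hours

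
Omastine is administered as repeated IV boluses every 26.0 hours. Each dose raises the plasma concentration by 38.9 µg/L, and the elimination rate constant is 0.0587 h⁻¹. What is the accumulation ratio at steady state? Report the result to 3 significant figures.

Fraction remaining after one interval: e^(−kτ) = e^(−0.05870 × 26.0) = 0.2174
R = 1 / (1 − 0.2174) = 1 / 0.7826 ≈ 1.28

1.28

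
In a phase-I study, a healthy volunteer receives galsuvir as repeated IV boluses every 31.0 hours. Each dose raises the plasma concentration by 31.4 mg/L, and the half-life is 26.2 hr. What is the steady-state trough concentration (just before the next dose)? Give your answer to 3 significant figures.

24.7 mg/L

k = ln 2 / 26.2 = 0.02646 hr⁻¹
Fraction remaining after one interval: e^(−kτ) = e^(−0.02646 × 31.0) = 0.4404
R = 1 / (1 − 0.4404) = 1.787
Css,max = 31.4 × 1.787 = 56.11 mg/L
Css,min = Css,max × e^(−kτ) = 56.11 × 0.4404 ≈ 24.7 mg/L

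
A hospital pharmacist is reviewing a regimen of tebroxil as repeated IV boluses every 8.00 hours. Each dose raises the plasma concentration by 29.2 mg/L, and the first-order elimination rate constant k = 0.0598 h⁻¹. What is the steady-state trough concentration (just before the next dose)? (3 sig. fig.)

Fraction remaining after one interval: e^(−kτ) = e^(−0.05980 × 8.00) = 0.6198
R = 1 / (1 − 0.6198) = 2.630
Css,max = 29.2 × 2.630 = 76.80 mg/L
Css,min = Css,max × e^(−kτ) = 76.80 × 0.6198 ≈ 47.6 mg/L

47.6 mg/L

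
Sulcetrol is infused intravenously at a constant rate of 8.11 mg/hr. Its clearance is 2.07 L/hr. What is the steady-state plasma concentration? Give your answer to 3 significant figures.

Css = infusion rate / CL = 8.11 / 2.07 ≈ 3.92 µg/mL

3.92 µg/mL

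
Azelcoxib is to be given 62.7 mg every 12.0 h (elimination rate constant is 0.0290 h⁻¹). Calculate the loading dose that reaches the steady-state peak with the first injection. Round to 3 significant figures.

213 mg

Accumulation ratio R = 1 / (1 − e^(−kτ)) = 1 / (1 − e^(−0.02900×12.0)) = 1 / (1 − 0.7061) = 3.403
Loading dose = maintenance dose × R = 62.7 × 3.403 ≈ 213 mg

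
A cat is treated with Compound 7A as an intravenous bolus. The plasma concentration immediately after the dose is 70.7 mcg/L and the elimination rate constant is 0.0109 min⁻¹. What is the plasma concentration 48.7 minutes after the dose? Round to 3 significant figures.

C(t) = C₀ e^(−kt) = 70.7 × e^(−0.01090 × 48.7) = 70.7 × e^(−0.5308) = 70.7 × 0.5881 ≈ 41.6 mcg/L

41.6 mcg/L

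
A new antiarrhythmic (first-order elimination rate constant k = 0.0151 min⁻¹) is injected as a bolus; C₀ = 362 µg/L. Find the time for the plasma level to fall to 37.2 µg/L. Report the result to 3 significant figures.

C(t) = C₀ e^(−kt)  ⇒  t = ln(C₀/C) / k
t = ln(362/37.2) / 0.01510 = 2.275 / 0.01510 ≈ 151 minutes

151 minutes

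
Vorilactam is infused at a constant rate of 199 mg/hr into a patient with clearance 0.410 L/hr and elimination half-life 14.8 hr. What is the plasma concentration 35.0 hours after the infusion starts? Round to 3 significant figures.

391 µg/mL

Css = rate / CL = 199 / 0.410 = 485.4 µg/mL
k = ln 2 / 14.8 = 0.04683 hr⁻¹
C(t) = Css (1 − e^(−kt)) = 485.4 × (1 − e^(−1.639)) = 485.4 × 0.8059 ≈ 391 µg/mL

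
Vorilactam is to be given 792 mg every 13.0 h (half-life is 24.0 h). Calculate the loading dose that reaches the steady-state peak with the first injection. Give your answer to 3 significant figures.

k = ln 2 / 24.0 = 0.02888 h⁻¹
Accumulation ratio R = 1 / (1 − e^(−kτ)) = 1 / (1 − e^(−0.02888×13.0)) = 1 / (1 − 0.6870) = 3.195
Loading dose = maintenance dose × R = 792 × 3.195 ≈ 2530 mg

2530 mg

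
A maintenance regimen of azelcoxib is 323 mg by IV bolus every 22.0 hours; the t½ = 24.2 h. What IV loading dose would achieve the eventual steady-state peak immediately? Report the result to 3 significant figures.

691 mg

k = ln 2 / 24.2 = 0.02864 h⁻¹
Accumulation ratio R = 1 / (1 − e^(−kτ)) = 1 / (1 − e^(−0.02864×22.0)) = 1 / (1 − 0.5325) = 2.139
Loading dose = maintenance dose × R = 323 × 2.139 ≈ 691 mg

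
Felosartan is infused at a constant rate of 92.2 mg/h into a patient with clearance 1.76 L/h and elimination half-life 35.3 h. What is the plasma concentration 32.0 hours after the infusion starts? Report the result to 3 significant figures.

24.4 µg/mL

Css = rate / CL = 92.2 / 1.76 = 52.39 µg/mL
k = ln 2 / 35.3 = 0.01964 h⁻¹
C(t) = Css (1 − e^(−kt)) = 52.39 × (1 − e^(−0.6283)) = 52.39 × 0.4665 ≈ 24.4 µg/mL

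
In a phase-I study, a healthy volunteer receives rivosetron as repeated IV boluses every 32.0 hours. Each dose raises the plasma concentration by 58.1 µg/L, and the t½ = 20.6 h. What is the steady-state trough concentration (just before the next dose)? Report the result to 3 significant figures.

30.0 µg/L

k = ln 2 / 20.6 = 0.03365 h⁻¹
Fraction remaining after one interval: e^(−kτ) = e^(−0.03365 × 32.0) = 0.3407
R = 1 / (1 − 0.3407) = 1.517
Css,max = 58.1 × 1.517 = 88.12 µg/L
Css,min = Css,max × e^(−kτ) = 88.12 × 0.3407 ≈ 30.0 µg/L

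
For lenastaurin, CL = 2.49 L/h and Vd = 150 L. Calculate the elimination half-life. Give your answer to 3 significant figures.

k = CL / V = 2.49 / 150 = 0.01660 h⁻¹
t½ = ln 2 / k = ln 2 / 0.01660 ≈ 41.8 hours

41.8 hours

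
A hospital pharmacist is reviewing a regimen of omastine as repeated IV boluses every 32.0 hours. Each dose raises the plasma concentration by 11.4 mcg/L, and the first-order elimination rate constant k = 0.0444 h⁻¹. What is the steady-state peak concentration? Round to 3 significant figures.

15.0 mcg/L

Fraction remaining after one interval: e^(−kτ) = e^(−0.04440 × 32.0) = 0.2415
R = 1 / (1 − 0.2415) = 1.318
Css,max = 11.4 × 1.318 ≈ 15.0 mcg/L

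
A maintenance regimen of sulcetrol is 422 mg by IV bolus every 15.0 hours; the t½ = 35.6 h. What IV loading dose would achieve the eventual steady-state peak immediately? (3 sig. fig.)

k = ln 2 / 35.6 = 0.01947 h⁻¹
Accumulation ratio R = 1 / (1 − e^(−kτ)) = 1 / (1 − e^(−0.01947×15.0)) = 1 / (1 − 0.7467) = 3.948
Loading dose = maintenance dose × R = 422 × 3.948 ≈ 1670 mg

1670 mg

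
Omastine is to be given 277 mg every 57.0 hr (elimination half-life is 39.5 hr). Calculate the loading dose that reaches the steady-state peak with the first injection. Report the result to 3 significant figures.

438 mg

k = ln 2 / 39.5 = 0.01755 hr⁻¹
Accumulation ratio R = 1 / (1 − e^(−kτ)) = 1 / (1 − e^(−0.01755×57.0)) = 1 / (1 − 0.3678) = 1.582
Loading dose = maintenance dose × R = 277 × 1.582 ≈ 438 mg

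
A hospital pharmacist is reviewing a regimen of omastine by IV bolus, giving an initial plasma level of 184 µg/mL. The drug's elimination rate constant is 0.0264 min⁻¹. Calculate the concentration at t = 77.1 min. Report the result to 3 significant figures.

24.0 µg/mL

C(t) = C₀ e^(−kt) = 184 × e^(−0.02640 × 77.1) = 184 × e^(−2.035) = 184 × 0.1306 ≈ 24.0 µg/mL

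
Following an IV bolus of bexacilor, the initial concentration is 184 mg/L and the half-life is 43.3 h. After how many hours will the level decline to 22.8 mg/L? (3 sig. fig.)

130 hours

k = ln 2 / 43.3 = 0.01601 h⁻¹
C(t) = C₀ e^(−kt)  ⇒  t = ln(C₀/C) / k
t = ln(184/22.8) / 0.01601 = 2.088 / 0.01601 ≈ 130 hours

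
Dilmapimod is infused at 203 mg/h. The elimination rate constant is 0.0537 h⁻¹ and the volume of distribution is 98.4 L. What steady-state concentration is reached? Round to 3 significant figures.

38.4 µg/mL

CL = k · V = 0.0537 × 98.4 = 5.284 L/h
Css = rate / CL = 203 / 5.284 ≈ 38.4 µg/mL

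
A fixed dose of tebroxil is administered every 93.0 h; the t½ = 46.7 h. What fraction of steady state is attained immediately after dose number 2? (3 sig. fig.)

k = ln 2 / 46.7 = 0.01484 h⁻¹
f_n = 1 − e^(−nkτ) = 1 − e^(−2 × 0.01484 × 93.0) = 1 − e^(−2.761) = 1 − 0.06325 ≈ 0.937

0.937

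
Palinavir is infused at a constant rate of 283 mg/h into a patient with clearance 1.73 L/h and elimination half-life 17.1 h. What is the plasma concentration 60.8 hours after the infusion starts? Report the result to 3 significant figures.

Css = rate / CL = 283 / 1.73 = 163.6 mg/L
k = ln 2 / 17.1 = 0.04053 h⁻¹
C(t) = Css (1 − e^(−kt)) = 163.6 × (1 − e^(−2.465)) = 163.6 × 0.9150 ≈ 150 mg/L

150 mg/L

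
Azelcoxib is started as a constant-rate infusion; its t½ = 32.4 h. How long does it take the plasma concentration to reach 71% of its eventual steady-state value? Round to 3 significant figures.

57.9 hours

k = ln 2 / 32.4 = 0.02139 h⁻¹
f = 1 − e^(−kt)  ⇒  t = −ln(1 − f) / k
t = −ln(1 − 0.71) / 0.02139 = 1.238 / 0.02139 ≈ 57.9 hours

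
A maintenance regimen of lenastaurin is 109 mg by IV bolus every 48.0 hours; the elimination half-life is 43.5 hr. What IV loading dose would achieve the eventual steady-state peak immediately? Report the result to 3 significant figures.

204 mg

k = ln 2 / 43.5 = 0.01593 hr⁻¹
Accumulation ratio R = 1 / (1 − e^(−kτ)) = 1 / (1 − e^(−0.01593×48.0)) = 1 / (1 − 0.4654) = 1.871
Loading dose = maintenance dose × R = 109 × 1.871 ≈ 204 mg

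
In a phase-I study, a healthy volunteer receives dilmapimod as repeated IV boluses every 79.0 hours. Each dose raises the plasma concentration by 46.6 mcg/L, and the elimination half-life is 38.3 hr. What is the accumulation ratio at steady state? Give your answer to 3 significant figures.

1.31

k = ln 2 / 38.3 = 0.01810 hr⁻¹
Fraction remaining after one interval: e^(−kτ) = e^(−0.01810 × 79.0) = 0.2394
R = 1 / (1 − 0.2394) = 1 / 0.7606 ≈ 1.31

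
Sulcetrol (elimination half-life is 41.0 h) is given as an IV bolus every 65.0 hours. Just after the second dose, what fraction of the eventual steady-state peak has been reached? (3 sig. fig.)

0.889

k = ln 2 / 41.0 = 0.01691 h⁻¹
f_n = 1 − e^(−nkτ) = 1 − e^(−2 × 0.01691 × 65.0) = 1 − e^(−2.198) = 1 − 0.1110 ≈ 0.889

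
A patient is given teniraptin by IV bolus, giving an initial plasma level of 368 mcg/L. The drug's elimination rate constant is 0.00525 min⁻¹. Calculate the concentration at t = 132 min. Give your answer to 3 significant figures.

184 mcg/L

C(t) = C₀ e^(−kt) = 368 × e^(−0.005250 × 132) = 368 × e^(−0.6930) = 368 × 0.5001 ≈ 184 mcg/L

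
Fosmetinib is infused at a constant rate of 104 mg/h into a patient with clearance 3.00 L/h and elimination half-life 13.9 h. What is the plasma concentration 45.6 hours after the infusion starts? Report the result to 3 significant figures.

Css = rate / CL = 104 / 3.00 = 34.67 mg/L
k = ln 2 / 13.9 = 0.04987 h⁻¹
C(t) = Css (1 − e^(−kt)) = 34.67 × (1 − e^(−2.274)) = 34.67 × 0.8971 ≈ 31.1 mg/L

31.1 mg/L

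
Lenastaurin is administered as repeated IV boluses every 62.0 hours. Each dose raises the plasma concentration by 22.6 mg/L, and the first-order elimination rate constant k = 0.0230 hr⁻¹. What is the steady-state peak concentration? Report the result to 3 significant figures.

29.7 mg/L

Fraction remaining after one interval: e^(−kτ) = e^(−0.02300 × 62.0) = 0.2403
R = 1 / (1 − 0.2403) = 1.316
Css,max = 22.6 × 1.316 ≈ 29.7 mg/L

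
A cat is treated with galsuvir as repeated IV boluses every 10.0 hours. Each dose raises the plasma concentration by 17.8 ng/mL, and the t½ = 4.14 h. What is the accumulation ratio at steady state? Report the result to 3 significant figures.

1.23

k = ln 2 / 4.14 = 0.1674 h⁻¹
Fraction remaining after one interval: e^(−kτ) = e^(−0.1674 × 10.0) = 0.1874
R = 1 / (1 − 0.1874) = 1 / 0.8126 ≈ 1.23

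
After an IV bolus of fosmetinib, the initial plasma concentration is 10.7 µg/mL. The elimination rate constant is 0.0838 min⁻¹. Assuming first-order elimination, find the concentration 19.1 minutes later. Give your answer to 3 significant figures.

2.16 µg/mL

C(t) = C₀ e^(−kt) = 10.7 × e^(−0.08380 × 19.1) = 10.7 × e^(−1.601) = 10.7 × 0.2018 ≈ 2.16 µg/mL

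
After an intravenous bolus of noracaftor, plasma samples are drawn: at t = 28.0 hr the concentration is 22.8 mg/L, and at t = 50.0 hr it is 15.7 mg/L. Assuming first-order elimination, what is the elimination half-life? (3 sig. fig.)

40.9 hours

k = ln(C₁/C₂) / (t₂ − t₁) = ln(22.8/15.7) / (50.0 − 28.0)
  = 0.3731 / 22.00 = 0.01696 hr⁻¹
t½ = ln 2 / k = ln 2 / 0.01696 ≈ 40.9 hours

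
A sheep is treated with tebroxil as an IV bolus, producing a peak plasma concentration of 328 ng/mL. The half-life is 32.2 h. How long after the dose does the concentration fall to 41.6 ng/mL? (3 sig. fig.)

95.9 hours

k = ln 2 / 32.2 = 0.02153 h⁻¹
C(t) = C₀ e^(−kt)  ⇒  t = ln(C₀/C) / k
t = ln(328/41.6) / 0.02153 = 2.065 / 0.02153 ≈ 95.9 hours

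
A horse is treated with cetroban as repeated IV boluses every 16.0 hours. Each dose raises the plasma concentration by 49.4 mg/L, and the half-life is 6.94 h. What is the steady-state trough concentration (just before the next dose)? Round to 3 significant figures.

k = ln 2 / 6.94 = 0.09988 h⁻¹
Fraction remaining after one interval: e^(−kτ) = e^(−0.09988 × 16.0) = 0.2023
R = 1 / (1 − 0.2023) = 1.254
Css,max = 49.4 × 1.254 = 61.93 mg/L
Css,min = Css,max × e^(−kτ) = 61.93 × 0.2023 ≈ 12.5 mg/L

12.5 mg/L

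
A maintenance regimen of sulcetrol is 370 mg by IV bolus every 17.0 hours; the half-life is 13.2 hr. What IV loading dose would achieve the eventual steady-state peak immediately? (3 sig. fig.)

k = ln 2 / 13.2 = 0.05251 hr⁻¹
Accumulation ratio R = 1 / (1 − e^(−kτ)) = 1 / (1 − e^(−0.05251×17.0)) = 1 / (1 − 0.4096) = 1.694
Loading dose = maintenance dose × R = 370 × 1.694 ≈ 627 mg

627 mg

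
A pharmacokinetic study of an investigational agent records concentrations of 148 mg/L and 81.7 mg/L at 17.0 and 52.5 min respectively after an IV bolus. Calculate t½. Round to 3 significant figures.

k = ln(C₁/C₂) / (t₂ − t₁) = ln(148/81.7) / (52.5 − 17.0)
  = 0.5942 / 35.50 = 0.01674 min⁻¹
t½ = ln 2 / k = ln 2 / 0.01674 ≈ 41.4 minutes

41.4 minutes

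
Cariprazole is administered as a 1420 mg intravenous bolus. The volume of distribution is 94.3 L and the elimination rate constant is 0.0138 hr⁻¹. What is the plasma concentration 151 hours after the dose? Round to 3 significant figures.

C₀ = dose / V = 1420 / 94.3 = 15.06 mg/L
C(t) = C₀ e^(−kt) = 15.06 × e^(−0.01380 × 151) = 15.06 × e^(−2.084) = 15.06 × 0.1245 ≈ 1.87 mg/L

1.87 mg/L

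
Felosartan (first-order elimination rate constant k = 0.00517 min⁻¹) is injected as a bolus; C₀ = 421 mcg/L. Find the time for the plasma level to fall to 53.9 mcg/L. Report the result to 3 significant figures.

C(t) = C₀ e^(−kt)  ⇒  t = ln(C₀/C) / k
t = ln(421/53.9) / 0.005170 = 2.056 / 0.005170 ≈ 398 minutes

398 minutes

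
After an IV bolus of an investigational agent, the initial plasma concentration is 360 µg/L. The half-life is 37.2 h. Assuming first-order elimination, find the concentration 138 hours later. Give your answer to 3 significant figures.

k = ln 2 / 37.2 = 0.01863 h⁻¹
C(t) = C₀ e^(−kt) = 360 × e^(−0.01863 × 138) = 360 × e^(−2.571) = 360 × 0.07643 ≈ 27.5 µg/L

27.5 µg/L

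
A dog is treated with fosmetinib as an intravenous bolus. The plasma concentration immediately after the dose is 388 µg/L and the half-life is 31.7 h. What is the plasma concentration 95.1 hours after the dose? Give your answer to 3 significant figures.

k = ln 2 / 31.7 = 0.02187 h⁻¹
95.1 h is 3.000 half-lives, so C = 388 × (1/2)^3.000 = 388 × 0.1250 ≈ 48.5 µg/L

48.5 µg/L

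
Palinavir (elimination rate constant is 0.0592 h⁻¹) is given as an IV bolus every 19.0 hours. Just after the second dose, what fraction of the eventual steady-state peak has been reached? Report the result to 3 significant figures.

f_n = 1 − e^(−nkτ) = 1 − e^(−2 × 0.05920 × 19.0) = 1 − e^(−2.250) = 1 − 0.1054 ≈ 0.895

0.895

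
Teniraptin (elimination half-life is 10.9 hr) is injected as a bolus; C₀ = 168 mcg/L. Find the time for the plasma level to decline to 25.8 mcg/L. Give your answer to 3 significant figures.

k = ln 2 / 10.9 = 0.06359 hr⁻¹
C(t) = C₀ e^(−kt)  ⇒  t = ln(C₀/C) / k
t = ln(168/25.8) / 0.06359 = 1.874 / 0.06359 ≈ 29.5 hours

29.5 hours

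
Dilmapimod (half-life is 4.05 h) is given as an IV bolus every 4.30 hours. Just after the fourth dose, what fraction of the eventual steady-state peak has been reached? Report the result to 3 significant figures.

k = ln 2 / 4.05 = 0.1711 h⁻¹
f_n = 1 − e^(−nkτ) = 1 − e^(−4 × 0.1711 × 4.30) = 1 − e^(−2.944) = 1 − 0.05267 ≈ 0.947

0.947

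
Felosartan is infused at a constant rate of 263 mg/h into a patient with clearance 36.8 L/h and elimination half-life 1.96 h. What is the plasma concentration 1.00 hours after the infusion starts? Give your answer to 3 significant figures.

2.13 µg/mL

Css = rate / CL = 263 / 36.8 = 7.147 µg/mL
k = ln 2 / 1.96 = 0.3536 h⁻¹
C(t) = Css (1 − e^(−kt)) = 7.147 × (1 − e^(−0.3536)) = 7.147 × 0.2979 ≈ 2.13 µg/mL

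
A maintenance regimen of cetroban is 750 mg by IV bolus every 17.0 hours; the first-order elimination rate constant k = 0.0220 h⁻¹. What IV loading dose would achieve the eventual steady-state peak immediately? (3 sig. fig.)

Accumulation ratio R = 1 / (1 − e^(−kτ)) = 1 / (1 − e^(−0.02200×17.0)) = 1 / (1 − 0.6880) = 3.205
Loading dose = maintenance dose × R = 750 × 3.205 ≈ 2400 mg

2400 mg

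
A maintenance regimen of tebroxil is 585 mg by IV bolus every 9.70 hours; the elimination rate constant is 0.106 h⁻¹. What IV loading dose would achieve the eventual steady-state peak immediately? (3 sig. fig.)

Accumulation ratio R = 1 / (1 − e^(−kτ)) = 1 / (1 − e^(−0.1060×9.70)) = 1 / (1 − 0.3577) = 1.557
Loading dose = maintenance dose × R = 585 × 1.557 ≈ 911 mg

911 mg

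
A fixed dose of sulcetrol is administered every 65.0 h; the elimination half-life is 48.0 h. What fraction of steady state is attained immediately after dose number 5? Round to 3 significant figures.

0.991

k = ln 2 / 48.0 = 0.01444 h⁻¹
f_n = 1 − e^(−nkτ) = 1 − e^(−5 × 0.01444 × 65.0) = 1 − e^(−4.693) = 1 − 0.009157 ≈ 0.991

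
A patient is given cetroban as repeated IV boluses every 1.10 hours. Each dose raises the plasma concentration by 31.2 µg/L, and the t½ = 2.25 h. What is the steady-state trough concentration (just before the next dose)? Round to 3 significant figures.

77.3 µg/L

k = ln 2 / 2.25 = 0.3081 h⁻¹
Fraction remaining after one interval: e^(−kτ) = e^(−0.3081 × 1.10) = 0.7126
R = 1 / (1 − 0.7126) = 3.479
Css,max = 31.2 × 3.479 = 108.5 µg/L
Css,min = Css,max × e^(−kτ) = 108.5 × 0.7126 ≈ 77.3 µg/L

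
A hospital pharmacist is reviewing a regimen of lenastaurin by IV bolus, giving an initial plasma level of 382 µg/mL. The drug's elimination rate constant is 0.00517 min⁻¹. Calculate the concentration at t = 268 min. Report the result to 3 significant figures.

95.6 µg/mL

C(t) = C₀ e^(−kt) = 382 × e^(−0.005170 × 268) = 382 × e^(−1.386) = 382 × 0.2502 ≈ 95.6 µg/mL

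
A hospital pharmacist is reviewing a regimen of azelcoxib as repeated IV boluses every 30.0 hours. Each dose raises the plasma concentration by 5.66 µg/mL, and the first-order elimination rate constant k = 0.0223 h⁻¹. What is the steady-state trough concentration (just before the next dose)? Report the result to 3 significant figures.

5.94 µg/mL

Fraction remaining after one interval: e^(−kτ) = e^(−0.02230 × 30.0) = 0.5122
R = 1 / (1 − 0.5122) = 2.050
Css,max = 5.66 × 2.050 = 11.60 µg/mL
Css,min = Css,max × e^(−kτ) = 11.60 × 0.5122 ≈ 5.94 µg/mL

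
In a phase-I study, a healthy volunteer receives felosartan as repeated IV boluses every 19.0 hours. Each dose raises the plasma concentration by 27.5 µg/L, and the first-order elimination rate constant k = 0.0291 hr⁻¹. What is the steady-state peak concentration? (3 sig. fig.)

Fraction remaining after one interval: e^(−kτ) = e^(−0.02910 × 19.0) = 0.5753
R = 1 / (1 − 0.5753) = 2.354
Css,max = 27.5 × 2.354 ≈ 64.7 µg/L

64.7 µg/L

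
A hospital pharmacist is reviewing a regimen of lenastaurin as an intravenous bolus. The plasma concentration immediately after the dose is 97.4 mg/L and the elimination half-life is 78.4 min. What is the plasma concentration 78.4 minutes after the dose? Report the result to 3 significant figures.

k = ln 2 / 78.4 = 0.008841 min⁻¹
C(t) = C₀ e^(−kt) = 97.4 × e^(−0.008841 × 78.4) = 97.4 × e^(−0.6931) = 97.4 × 0.5000 ≈ 48.7 mg/L

48.7 mg/L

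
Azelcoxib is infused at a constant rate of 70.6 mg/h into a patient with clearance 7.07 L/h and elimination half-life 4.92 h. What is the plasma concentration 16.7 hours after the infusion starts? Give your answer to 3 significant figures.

Css = rate / CL = 70.6 / 7.07 = 9.986 mg/L
k = ln 2 / 4.92 = 0.1409 h⁻¹
C(t) = Css (1 − e^(−kt)) = 9.986 × (1 − e^(−2.353)) = 9.986 × 0.9049 ≈ 9.04 mg/L

9.04 mg/L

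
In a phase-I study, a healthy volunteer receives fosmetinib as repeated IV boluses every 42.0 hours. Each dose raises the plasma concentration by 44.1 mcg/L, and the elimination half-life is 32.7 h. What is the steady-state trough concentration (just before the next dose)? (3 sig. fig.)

30.7 mcg/L

k = ln 2 / 32.7 = 0.02120 h⁻¹
Fraction remaining after one interval: e^(−kτ) = e^(−0.02120 × 42.0) = 0.4105
R = 1 / (1 − 0.4105) = 1.696
Css,max = 44.1 × 1.696 = 74.81 mcg/L
Css,min = Css,max × e^(−kτ) = 74.81 × 0.4105 ≈ 30.7 mcg/L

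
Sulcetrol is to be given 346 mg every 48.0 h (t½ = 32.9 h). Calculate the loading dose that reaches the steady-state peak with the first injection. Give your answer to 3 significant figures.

544 mg

k = ln 2 / 32.9 = 0.02107 h⁻¹
Accumulation ratio R = 1 / (1 − e^(−kτ)) = 1 / (1 − e^(−0.02107×48.0)) = 1 / (1 − 0.3638) = 1.572
Loading dose = maintenance dose × R = 346 × 1.572 ≈ 544 mg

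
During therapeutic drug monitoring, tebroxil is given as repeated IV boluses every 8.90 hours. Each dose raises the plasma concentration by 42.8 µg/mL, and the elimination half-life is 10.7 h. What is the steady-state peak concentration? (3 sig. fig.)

97.7 µg/mL

k = ln 2 / 10.7 = 0.06478 h⁻¹
Fraction remaining after one interval: e^(−kτ) = e^(−0.06478 × 8.90) = 0.5618
R = 1 / (1 − 0.5618) = 2.282
Css,max = 42.8 × 2.282 ≈ 97.7 µg/mL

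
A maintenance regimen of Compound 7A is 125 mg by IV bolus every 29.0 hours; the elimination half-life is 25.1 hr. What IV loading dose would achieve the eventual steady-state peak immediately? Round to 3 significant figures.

k = ln 2 / 25.1 = 0.02762 hr⁻¹
Accumulation ratio R = 1 / (1 − e^(−kτ)) = 1 / (1 − e^(−0.02762×29.0)) = 1 / (1 − 0.4489) = 1.815
Loading dose = maintenance dose × R = 125 × 1.815 ≈ 227 mg

227 mg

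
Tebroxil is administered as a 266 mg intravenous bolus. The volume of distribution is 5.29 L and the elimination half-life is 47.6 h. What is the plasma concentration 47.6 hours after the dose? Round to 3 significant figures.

25.1 mg/L

C₀ = dose / V = 266 / 5.29 = 50.28 mg/L
k = ln 2 / 47.6 = 0.01456 h⁻¹
C(t) = C₀ e^(−kt) = 50.28 × e^(−0.01456 × 47.6) = 50.28 × e^(−0.6931) = 50.28 × 0.5000 ≈ 25.1 mg/L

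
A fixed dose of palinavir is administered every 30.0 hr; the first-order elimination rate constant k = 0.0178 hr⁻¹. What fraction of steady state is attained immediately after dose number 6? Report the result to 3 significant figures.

f_n = 1 − e^(−nkτ) = 1 − e^(−6 × 0.01780 × 30.0) = 1 − e^(−3.204) = 1 − 0.04060 ≈ 0.959

0.959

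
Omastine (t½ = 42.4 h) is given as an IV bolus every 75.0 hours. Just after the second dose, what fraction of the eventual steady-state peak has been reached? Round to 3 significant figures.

0.914

k = ln 2 / 42.4 = 0.01635 h⁻¹
f_n = 1 − e^(−nkτ) = 1 − e^(−2 × 0.01635 × 75.0) = 1 − e^(−2.452) = 1 − 0.08611 ≈ 0.914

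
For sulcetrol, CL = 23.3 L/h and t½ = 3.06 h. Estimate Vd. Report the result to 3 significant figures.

k = ln 2 / t½ = ln 2 / 3.06 = 0.2265 h⁻¹
V = CL / k = 23.3 / 0.2265 ≈ 103 L

103 L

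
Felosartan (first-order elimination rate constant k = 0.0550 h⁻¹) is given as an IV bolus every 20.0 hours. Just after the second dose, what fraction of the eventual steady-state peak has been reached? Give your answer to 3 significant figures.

0.889

f_n = 1 − e^(−nkτ) = 1 − e^(−2 × 0.05500 × 20.0) = 1 − e^(−2.200) = 1 − 0.1108 ≈ 0.889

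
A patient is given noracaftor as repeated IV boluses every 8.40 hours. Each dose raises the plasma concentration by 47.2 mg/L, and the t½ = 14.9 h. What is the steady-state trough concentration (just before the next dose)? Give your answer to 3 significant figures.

98.7 mg/L

k = ln 2 / 14.9 = 0.04652 h⁻¹
Fraction remaining after one interval: e^(−kτ) = e^(−0.04652 × 8.40) = 0.6765
R = 1 / (1 − 0.6765) = 3.092
Css,max = 47.2 × 3.092 = 145.9 mg/L
Css,min = Css,max × e^(−kτ) = 145.9 × 0.6765 ≈ 98.7 mg/L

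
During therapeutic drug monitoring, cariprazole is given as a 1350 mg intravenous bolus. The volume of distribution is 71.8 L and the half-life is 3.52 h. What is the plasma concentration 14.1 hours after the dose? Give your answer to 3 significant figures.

1.17 mg/L

C₀ = dose / V = 1350 / 71.8 = 18.80 mg/L
k = ln 2 / 3.52 = 0.1969 h⁻¹
C(t) = C₀ e^(−kt) = 18.80 × e^(−0.1969 × 14.1) = 18.80 × e^(−2.777) = 18.80 × 0.06225 ≈ 1.17 mg/L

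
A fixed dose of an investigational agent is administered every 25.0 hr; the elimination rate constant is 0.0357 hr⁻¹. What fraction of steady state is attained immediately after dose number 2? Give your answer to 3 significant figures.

f_n = 1 − e^(−nkτ) = 1 − e^(−2 × 0.03570 × 25.0) = 1 − e^(−1.785) = 1 − 0.1678 ≈ 0.832

0.832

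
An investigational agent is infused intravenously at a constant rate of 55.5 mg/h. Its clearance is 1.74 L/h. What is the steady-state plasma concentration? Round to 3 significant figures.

31.9 µg/mL

Css = infusion rate / CL = 55.5 / 1.74 ≈ 31.9 µg/mL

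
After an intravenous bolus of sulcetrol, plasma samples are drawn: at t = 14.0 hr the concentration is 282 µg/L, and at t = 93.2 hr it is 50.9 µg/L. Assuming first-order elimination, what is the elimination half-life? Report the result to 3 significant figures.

k = ln(C₁/C₂) / (t₂ − t₁) = ln(282/50.9) / (93.2 − 14.0)
  = 1.712 / 79.20 = 0.02162 hr⁻¹
t½ = ln 2 / k = ln 2 / 0.02162 ≈ 32.1 hours

32.1 hours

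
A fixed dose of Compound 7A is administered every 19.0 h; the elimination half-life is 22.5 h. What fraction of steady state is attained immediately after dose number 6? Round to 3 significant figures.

0.970

k = ln 2 / 22.5 = 0.03081 h⁻¹
f_n = 1 − e^(−nkτ) = 1 − e^(−6 × 0.03081 × 19.0) = 1 − e^(−3.512) = 1 − 0.02984 ≈ 0.970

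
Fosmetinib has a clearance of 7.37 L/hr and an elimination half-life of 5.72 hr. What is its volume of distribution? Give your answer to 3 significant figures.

k = ln 2 / t½ = ln 2 / 5.72 = 0.1212 hr⁻¹
V = CL / k = 7.37 / 0.1212 ≈ 60.8 L

60.8 L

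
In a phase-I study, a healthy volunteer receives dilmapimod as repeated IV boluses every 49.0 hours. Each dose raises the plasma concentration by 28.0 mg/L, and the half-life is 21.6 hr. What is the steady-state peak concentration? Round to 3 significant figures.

35.3 mg/L

k = ln 2 / 21.6 = 0.03209 hr⁻¹
Fraction remaining after one interval: e^(−kτ) = e^(−0.03209 × 49.0) = 0.2075
R = 1 / (1 − 0.2075) = 1.262
Css,max = 28.0 × 1.262 ≈ 35.3 mg/L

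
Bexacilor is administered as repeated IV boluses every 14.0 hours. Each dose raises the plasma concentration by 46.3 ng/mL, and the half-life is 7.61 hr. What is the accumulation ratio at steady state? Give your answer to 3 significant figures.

k = ln 2 / 7.61 = 0.09108 hr⁻¹
Fraction remaining after one interval: e^(−kτ) = e^(−0.09108 × 14.0) = 0.2794
R = 1 / (1 − 0.2794) = 1 / 0.7206 ≈ 1.39

1.39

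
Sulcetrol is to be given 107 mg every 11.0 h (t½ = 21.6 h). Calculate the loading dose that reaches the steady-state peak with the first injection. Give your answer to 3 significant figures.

360 mg

k = ln 2 / 21.6 = 0.03209 h⁻¹
Accumulation ratio R = 1 / (1 − e^(−kτ)) = 1 / (1 − e^(−0.03209×11.0)) = 1 / (1 − 0.7026) = 3.362
Loading dose = maintenance dose × R = 107 × 3.362 ≈ 360 mg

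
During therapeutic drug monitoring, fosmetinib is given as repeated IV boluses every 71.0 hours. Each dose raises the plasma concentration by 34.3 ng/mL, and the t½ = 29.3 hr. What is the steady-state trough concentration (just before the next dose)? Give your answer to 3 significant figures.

k = ln 2 / 29.3 = 0.02366 hr⁻¹
Fraction remaining after one interval: e^(−kτ) = e^(−0.02366 × 71.0) = 0.1864
R = 1 / (1 − 0.1864) = 1.229
Css,max = 34.3 × 1.229 = 42.16 ng/mL
Css,min = Css,max × e^(−kτ) = 42.16 × 0.1864 ≈ 7.86 ng/mL

7.86 ng/mL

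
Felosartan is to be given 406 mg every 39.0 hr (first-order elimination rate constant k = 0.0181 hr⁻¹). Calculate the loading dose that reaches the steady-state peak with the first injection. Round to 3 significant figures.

802 mg

Accumulation ratio R = 1 / (1 − e^(−kτ)) = 1 / (1 − e^(−0.01810×39.0)) = 1 / (1 − 0.4937) = 1.975
Loading dose = maintenance dose × R = 406 × 1.975 ≈ 802 mg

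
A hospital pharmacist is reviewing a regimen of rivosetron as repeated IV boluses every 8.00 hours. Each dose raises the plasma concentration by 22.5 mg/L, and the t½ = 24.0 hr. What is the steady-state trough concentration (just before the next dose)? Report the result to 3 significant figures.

k = ln 2 / 24.0 = 0.02888 hr⁻¹
Fraction remaining after one interval: e^(−kτ) = e^(−0.02888 × 8.00) = 0.7937
R = 1 / (1 − 0.7937) = 4.847
Css,max = 22.5 × 4.847 = 109.1 mg/L
Css,min = Css,max × e^(−kτ) = 109.1 × 0.7937 ≈ 86.6 mg/L

86.6 mg/L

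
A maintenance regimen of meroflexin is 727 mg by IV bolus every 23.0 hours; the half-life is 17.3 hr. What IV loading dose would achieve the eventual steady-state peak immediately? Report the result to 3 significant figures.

k = ln 2 / 17.3 = 0.04007 hr⁻¹
Accumulation ratio R = 1 / (1 − e^(−kτ)) = 1 / (1 − e^(−0.04007×23.0)) = 1 / (1 − 0.3979) = 1.661
Loading dose = maintenance dose × R = 727 × 1.661 ≈ 1210 mg

1210 mg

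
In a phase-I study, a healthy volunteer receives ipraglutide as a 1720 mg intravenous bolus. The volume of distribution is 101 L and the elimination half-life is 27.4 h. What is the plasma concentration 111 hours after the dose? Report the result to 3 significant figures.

C₀ = dose / V = 1720 / 101 = 17.03 mg/L
k = ln 2 / 27.4 = 0.02530 h⁻¹
C(t) = C₀ e^(−kt) = 17.03 × e^(−0.02530 × 111) = 17.03 × e^(−2.808) = 17.03 × 0.06033 ≈ 1.03 mg/L

1.03 mg/L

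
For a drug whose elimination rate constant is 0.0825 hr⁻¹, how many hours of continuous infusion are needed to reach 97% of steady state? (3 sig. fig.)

42.5 hours

f = 1 − e^(−kt)  ⇒  t = −ln(1 − f) / k
t = −ln(1 − 0.97) / 0.08250 = 3.507 / 0.08250 ≈ 42.5 hours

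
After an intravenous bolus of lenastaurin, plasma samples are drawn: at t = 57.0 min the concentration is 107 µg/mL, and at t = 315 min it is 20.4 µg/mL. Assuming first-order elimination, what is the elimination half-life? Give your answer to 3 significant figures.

108 minutes

k = ln(C₁/C₂) / (t₂ − t₁) = ln(107/20.4) / (315 − 57.0)
  = 1.657 / 258.0 = 0.006424 min⁻¹
t½ = ln 2 / k = ln 2 / 0.006424 ≈ 108 minutes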